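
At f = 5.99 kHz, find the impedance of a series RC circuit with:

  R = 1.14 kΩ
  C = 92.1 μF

Step 1 — Angular frequency: ω = 2π·f = 2π·5990 = 3.764e+04 rad/s.
Step 2 — Component impedances:
  R: Z = R = 1140 Ω
  C: Z = 1/(jωC) = -j/(ω·C) = 0 - j0.2885 Ω
Step 3 — Series combination: Z_total = R + C = 1140 - j0.2885 Ω = 1140∠-0.0° Ω.

Z = 1140 - j0.2885 Ω = 1140∠-0.0° Ω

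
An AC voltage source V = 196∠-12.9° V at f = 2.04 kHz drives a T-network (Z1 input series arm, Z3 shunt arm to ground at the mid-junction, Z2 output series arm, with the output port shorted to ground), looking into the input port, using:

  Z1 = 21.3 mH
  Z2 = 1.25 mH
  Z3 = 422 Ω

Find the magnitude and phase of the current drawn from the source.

Step 1 — Angular frequency: ω = 2π·f = 2π·2040 = 1.282e+04 rad/s.
Step 2 — Component impedances:
  Z1: Z = jωL = j·1.282e+04·0.0213 = 0 + j273 Ω
  Z2: Z = jωL = j·1.282e+04·0.00125 = 0 + j16.02 Ω
  Z3: Z = R = 422 Ω
Step 3 — With the output port shorted to ground, the output series arm Z2 runs from the junction to ground; the shunt arm Z3 also runs from the junction to ground. They appear in parallel: Z3 || Z2 = 0.6074 + j16 Ω.
Step 4 — Series with input arm Z1: Z_in = Z1 + (Z3 || Z2) = 0.6074 + j289 Ω = 289∠89.9° Ω.
Step 5 — Source phasor: V = 196∠-12.9° V = 191.1 - j43.76 V.
Step 6 — Ohm's law: I = V / Z_total = (191.1 - j43.76) / (0.6074 + j289) = -0.15 - j0.6614 A.
Step 7 — Convert to polar: |I| = 0.6782 A, ∠I = -102.8°.

I = 0.6782∠-102.8° A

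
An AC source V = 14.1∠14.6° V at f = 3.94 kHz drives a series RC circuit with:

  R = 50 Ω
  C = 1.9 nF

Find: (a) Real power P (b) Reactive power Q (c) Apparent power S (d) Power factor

Step 1 — Angular frequency: ω = 2π·f = 2π·3940 = 2.476e+04 rad/s.
Step 2 — Component impedances:
  R: Z = R = 50 Ω
  C: Z = 1/(jωC) = -j/(ω·C) = 0 - j2.126e+04 Ω
Step 3 — Series combination: Z_total = R + C = 50 - j2.126e+04 Ω = 2.126e+04∠-89.9° Ω.
Step 4 — Source phasor: V = 14.1∠14.6° V = 13.64 + j3.554 V.
Step 5 — Current: I = V / Z = -0.0001657 + j0.0006422 A = 0.0006632∠104.5° A.
Step 6 — Complex power: S = V·I* = 2.199e-05 - j0.009351 VA.
Step 7 — Real power: P = Re(S) = 2.199e-05 W.
Step 8 — Reactive power: Q = Im(S) = -0.009351 VAR.
Step 9 — Apparent power: |S| = 0.009351 VA.
Step 10 — Power factor: PF = P/|S| = 0.002352 (leading).

(a) P = 2.199e-05 W  (b) Q = -0.009351 VAR  (c) S = 0.009351 VA  (d) PF = 0.002352 (leading)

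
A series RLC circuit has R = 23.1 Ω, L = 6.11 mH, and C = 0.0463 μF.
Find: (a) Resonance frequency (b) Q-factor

Step 1 — Resonance condition Im(Z)=0 gives ω₀ = 1/√(LC).
Step 2 — ω₀ = 1/√(0.00611·4.63e-08) = 5.946e+04 rad/s.
Step 3 — f₀ = ω₀/(2π) = 9463 Hz.
Step 4 — Series Q: Q = ω₀L/R = 5.946e+04·0.00611/23.1 = 15.73.

(a) f₀ = 9463 Hz  (b) Q = 15.73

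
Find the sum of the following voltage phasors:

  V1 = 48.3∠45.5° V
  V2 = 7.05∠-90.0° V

Step 1 — Convert each phasor to rectangular form:
  V1 = 48.3·(cos(45.5°) + j·sin(45.5°)) = 33.85 + j34.45 V
  V2 = 7.05·(cos(-90.0°) + j·sin(-90.0°)) = 0 - j7.05 V
Step 2 — Sum components: V_total = 33.85 + j27.4 V.
Step 3 — Convert to polar: |V_total| = 43.55 V, ∠V_total = 39.0°.

V_total = 43.55∠39.0° V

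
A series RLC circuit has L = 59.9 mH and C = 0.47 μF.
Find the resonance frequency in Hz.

Step 1 — Resonance condition Im(Z)=0 gives ω₀ = 1/√(LC).
Step 2 — ω₀ = 1/√(0.0599·4.7e-07) = 5960 rad/s.
Step 3 — f₀ = ω₀/(2π) = 948.5 Hz.

f₀ = 948.5 Hz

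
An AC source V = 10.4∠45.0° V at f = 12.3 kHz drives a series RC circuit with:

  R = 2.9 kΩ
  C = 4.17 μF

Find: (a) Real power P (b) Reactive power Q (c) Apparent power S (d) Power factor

Step 1 — Angular frequency: ω = 2π·f = 2π·1.23e+04 = 7.728e+04 rad/s.
Step 2 — Component impedances:
  R: Z = R = 2900 Ω
  C: Z = 1/(jωC) = -j/(ω·C) = 0 - j3.103 Ω
Step 3 — Series combination: Z_total = R + C = 2900 - j3.103 Ω = 2900∠-0.1° Ω.
Step 4 — Source phasor: V = 10.4∠45.0° V = 7.354 + j7.354 V.
Step 5 — Current: I = V / Z = 0.002533 + j0.002539 A = 0.003586∠45.1° A.
Step 6 — Complex power: S = V·I* = 0.0373 - j3.991e-05 VA.
Step 7 — Real power: P = Re(S) = 0.0373 W.
Step 8 — Reactive power: Q = Im(S) = -3.991e-05 VAR.
Step 9 — Apparent power: |S| = 0.0373 VA.
Step 10 — Power factor: PF = P/|S| = 1 (leading).

(a) P = 0.0373 W  (b) Q = -3.991e-05 VAR  (c) S = 0.0373 VA  (d) PF = 1 (leading)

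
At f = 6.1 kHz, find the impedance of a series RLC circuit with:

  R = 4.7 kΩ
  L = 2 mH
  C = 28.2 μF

Step 1 — Angular frequency: ω = 2π·f = 2π·6100 = 3.833e+04 rad/s.
Step 2 — Component impedances:
  R: Z = R = 4700 Ω
  L: Z = jωL = j·3.833e+04·0.002 = 0 + j76.65 Ω
  C: Z = 1/(jωC) = -j/(ω·C) = 0 - j0.9252 Ω
Step 3 — Series combination: Z_total = R + L + C = 4700 + j75.73 Ω = 4701∠0.9° Ω.

Z = 4700 + j75.73 Ω = 4701∠0.9° Ω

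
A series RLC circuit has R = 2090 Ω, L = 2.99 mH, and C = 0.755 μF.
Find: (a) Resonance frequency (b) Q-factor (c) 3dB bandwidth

Step 1 — Resonance: ω₀ = 1/√(LC) = 1/√(0.00299·7.55e-07) = 2.105e+04 rad/s.
Step 2 — f₀ = ω₀/(2π) = 3350 Hz.
Step 3 — Series Q: Q = ω₀L/R = 2.105e+04·0.00299/2090 = 0.03011.
Step 4 — Bandwidth: Δω = ω₀/Q = 6.99e+05 rad/s; BW = Δω/(2π) = 1.112e+05 Hz.

(a) f₀ = 3350 Hz  (b) Q = 0.03011  (c) BW = 1.112e+05 Hz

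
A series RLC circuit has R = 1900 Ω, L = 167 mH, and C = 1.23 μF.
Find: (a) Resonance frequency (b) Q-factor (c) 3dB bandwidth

Step 1 — Resonance condition Im(Z)=0 gives ω₀ = 1/√(LC).
Step 2 — ω₀ = 1/√(0.167·1.23e-06) = 2206 rad/s.
Step 3 — f₀ = ω₀/(2π) = 351.2 Hz.
Step 4 — Series Q: Q = ω₀L/R = 2206·0.167/1900 = 0.1939.
Step 5 — 3dB bandwidth: Δω = ω₀/Q = 1.138e+04 rad/s; BW = Δω/(2π) = 1811 Hz.

(a) f₀ = 351.2 Hz  (b) Q = 0.1939  (c) BW = 1811 Hz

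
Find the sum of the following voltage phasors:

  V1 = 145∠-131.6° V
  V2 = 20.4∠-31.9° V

Step 1 — Convert each phasor to rectangular form:
  V1 = 145·(cos(-131.6°) + j·sin(-131.6°)) = -96.27 - j108.4 V
  V2 = 20.4·(cos(-31.9°) + j·sin(-31.9°)) = 17.32 - j10.78 V
Step 2 — Sum components: V_total = -78.95 - j119.2 V.
Step 3 — Convert to polar: |V_total| = 143 V, ∠V_total = -123.5°.

V_total = 143∠-123.5° V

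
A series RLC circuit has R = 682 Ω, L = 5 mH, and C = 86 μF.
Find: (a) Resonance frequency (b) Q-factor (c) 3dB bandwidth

Step 1 — Resonance: ω₀ = 1/√(LC) = 1/√(0.005·8.6e-05) = 1525 rad/s.
Step 2 — f₀ = ω₀/(2π) = 242.7 Hz.
Step 3 — Series Q: Q = ω₀L/R = 1525·0.005/682 = 0.01118.
Step 4 — Bandwidth: Δω = ω₀/Q = 1.364e+05 rad/s; BW = Δω/(2π) = 2.171e+04 Hz.

(a) f₀ = 242.7 Hz  (b) Q = 0.01118  (c) BW = 2.171e+04 Hz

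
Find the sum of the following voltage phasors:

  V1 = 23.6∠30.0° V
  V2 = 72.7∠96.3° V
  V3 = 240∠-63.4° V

Step 1 — Convert each phasor to rectangular form:
  V1 = 23.6·(cos(30.0°) + j·sin(30.0°)) = 20.44 + j11.8 V
  V2 = 72.7·(cos(96.3°) + j·sin(96.3°)) = -7.978 + j72.26 V
  V3 = 240·(cos(-63.4°) + j·sin(-63.4°)) = 107.5 - j214.6 V
Step 2 — Sum components: V_total = 119.9 - j130.5 V.
Step 3 — Convert to polar: |V_total| = 177.3 V, ∠V_total = -47.4°.

V_total = 177.3∠-47.4° V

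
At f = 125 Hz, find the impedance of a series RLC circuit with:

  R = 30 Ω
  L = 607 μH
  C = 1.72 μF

Step 1 — Angular frequency: ω = 2π·f = 2π·125 = 785.4 rad/s.
Step 2 — Component impedances:
  R: Z = R = 30 Ω
  L: Z = jωL = j·785.4·0.000607 = 0 + j0.4767 Ω
  C: Z = 1/(jωC) = -j/(ω·C) = 0 - j740.3 Ω
Step 3 — Series combination: Z_total = R + L + C = 30 - j739.8 Ω = 740.4∠-87.7° Ω.

Z = 30 - j739.8 Ω = 740.4∠-87.7° Ω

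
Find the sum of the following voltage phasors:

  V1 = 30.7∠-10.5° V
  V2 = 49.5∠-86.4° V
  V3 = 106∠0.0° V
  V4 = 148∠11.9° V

Step 1 — Convert each phasor to rectangular form:
  V1 = 30.7·(cos(-10.5°) + j·sin(-10.5°)) = 30.19 - j5.595 V
  V2 = 49.5·(cos(-86.4°) + j·sin(-86.4°)) = 3.108 - j49.4 V
  V3 = 106·(cos(0.0°) + j·sin(0.0°)) = 106 V
  V4 = 148·(cos(11.9°) + j·sin(11.9°)) = 144.8 + j30.52 V
Step 2 — Sum components: V_total = 284.1 - j24.48 V.
Step 3 — Convert to polar: |V_total| = 285.2 V, ∠V_total = -4.9°.

V_total = 285.2∠-4.9° V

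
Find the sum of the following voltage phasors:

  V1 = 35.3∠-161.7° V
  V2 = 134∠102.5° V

Step 1 — Convert each phasor to rectangular form:
  V1 = 35.3·(cos(-161.7°) + j·sin(-161.7°)) = -33.51 - j11.08 V
  V2 = 134·(cos(102.5°) + j·sin(102.5°)) = -29 + j130.8 V
Step 2 — Sum components: V_total = -62.52 + j119.7 V.
Step 3 — Convert to polar: |V_total| = 135.1 V, ∠V_total = 117.6°.

V_total = 135.1∠117.6° V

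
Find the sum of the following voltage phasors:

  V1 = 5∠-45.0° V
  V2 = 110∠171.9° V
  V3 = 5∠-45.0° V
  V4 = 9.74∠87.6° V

Step 1 — Convert each phasor to rectangular form:
  V1 = 5·(cos(-45.0°) + j·sin(-45.0°)) = 3.536 - j3.536 V
  V2 = 110·(cos(171.9°) + j·sin(171.9°)) = -108.9 + j15.5 V
  V3 = 5·(cos(-45.0°) + j·sin(-45.0°)) = 3.536 - j3.536 V
  V4 = 9.74·(cos(87.6°) + j·sin(87.6°)) = 0.4079 + j9.731 V
Step 2 — Sum components: V_total = -101.4 + j18.16 V.
Step 3 — Convert to polar: |V_total| = 103 V, ∠V_total = 169.8°.

V_total = 103∠169.8° V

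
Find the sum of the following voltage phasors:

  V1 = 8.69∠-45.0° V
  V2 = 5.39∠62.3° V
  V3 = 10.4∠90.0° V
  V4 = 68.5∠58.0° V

Step 1 — Convert each phasor to rectangular form:
  V1 = 8.69·(cos(-45.0°) + j·sin(-45.0°)) = 6.145 - j6.145 V
  V2 = 5.39·(cos(62.3°) + j·sin(62.3°)) = 2.505 + j4.772 V
  V3 = 10.4·(cos(90.0°) + j·sin(90.0°)) = 0 + j10.4 V
  V4 = 68.5·(cos(58.0°) + j·sin(58.0°)) = 36.3 + j58.09 V
Step 2 — Sum components: V_total = 44.95 + j67.12 V.
Step 3 — Convert to polar: |V_total| = 80.78 V, ∠V_total = 56.2°.

V_total = 80.78∠56.2° V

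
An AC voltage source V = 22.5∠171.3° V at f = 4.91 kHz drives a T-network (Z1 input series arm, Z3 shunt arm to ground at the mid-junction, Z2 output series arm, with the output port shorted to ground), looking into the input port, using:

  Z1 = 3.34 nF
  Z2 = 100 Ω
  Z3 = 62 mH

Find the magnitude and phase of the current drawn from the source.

Step 1 — Angular frequency: ω = 2π·f = 2π·4910 = 3.085e+04 rad/s.
Step 2 — Component impedances:
  Z1: Z = 1/(jωC) = -j/(ω·C) = 0 - j9705 Ω
  Z2: Z = R = 100 Ω
  Z3: Z = jωL = j·3.085e+04·0.062 = 0 + j1913 Ω
Step 3 — With the output port shorted to ground, the output series arm Z2 runs from the junction to ground; the shunt arm Z3 also runs from the junction to ground. They appear in parallel: Z3 || Z2 = 99.73 + j5.214 Ω.
Step 4 — Series with input arm Z1: Z_in = Z1 + (Z3 || Z2) = 99.73 - j9700 Ω = 9700∠-89.4° Ω.
Step 5 — Source phasor: V = 22.5∠171.3° V = -22.24 + j3.403 V.
Step 6 — Ohm's law: I = V / Z_total = (-22.24 + j3.403) / (99.73 - j9700) = -0.0003744 - j0.002289 A.
Step 7 — Convert to polar: |I| = 0.00232 A, ∠I = -99.3°.

I = 0.00232∠-99.3° A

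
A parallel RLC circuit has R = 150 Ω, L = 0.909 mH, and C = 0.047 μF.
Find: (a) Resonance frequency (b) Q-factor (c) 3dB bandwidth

Step 1 — Resonance: ω₀ = 1/√(LC) = 1/√(0.000909·4.7e-08) = 1.53e+05 rad/s.
Step 2 — f₀ = ω₀/(2π) = 2.435e+04 Hz.
Step 3 — Parallel Q: Q = R/(ω₀L) = 150/(1.53e+05·0.000909) = 1.079.
Step 4 — Bandwidth: Δω = ω₀/Q = 1.418e+05 rad/s; BW = Δω/(2π) = 2.258e+04 Hz.

(a) f₀ = 2.435e+04 Hz  (b) Q = 1.079  (c) BW = 2.258e+04 Hz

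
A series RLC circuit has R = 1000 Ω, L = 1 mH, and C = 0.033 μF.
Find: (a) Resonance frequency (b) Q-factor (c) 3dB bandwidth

Step 1 — Resonance condition Im(Z)=0 gives ω₀ = 1/√(LC).
Step 2 — ω₀ = 1/√(0.001·3.3e-08) = 1.741e+05 rad/s.
Step 3 — f₀ = ω₀/(2π) = 2.771e+04 Hz.
Step 4 — Series Q: Q = ω₀L/R = 1.741e+05·0.001/1000 = 0.1741.
Step 5 — 3dB bandwidth: Δω = ω₀/Q = 1e+06 rad/s; BW = Δω/(2π) = 1.592e+05 Hz.

(a) f₀ = 2.771e+04 Hz  (b) Q = 0.1741  (c) BW = 1.592e+05 Hz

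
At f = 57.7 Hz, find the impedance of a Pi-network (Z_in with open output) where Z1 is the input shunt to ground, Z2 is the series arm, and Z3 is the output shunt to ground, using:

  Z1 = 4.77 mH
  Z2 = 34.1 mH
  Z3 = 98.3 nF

Step 1 — Angular frequency: ω = 2π·f = 2π·57.7 = 362.5 rad/s.
Step 2 — Component impedances:
  Z1: Z = jωL = j·362.5·0.00477 = 0 + j1.729 Ω
  Z2: Z = jωL = j·362.5·0.0341 = 0 + j12.36 Ω
  Z3: Z = 1/(jωC) = -j/(ω·C) = 0 - j2.806e+04 Ω
Step 3 — With open output, the series arm Z2 and the output shunt Z3 appear in series to ground: Z2 + Z3 = 0 - j2.805e+04 Ω.
Step 4 — Parallel with input shunt Z1: Z_in = Z1 || (Z2 + Z3) = 0 + j1.729 Ω = 1.729∠90.0° Ω.

Z = 0 + j1.729 Ω = 1.729∠90.0° Ω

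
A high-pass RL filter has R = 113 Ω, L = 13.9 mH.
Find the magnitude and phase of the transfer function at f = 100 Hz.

Step 1 — Angular frequency: ω = 2π·100 = 628.3 rad/s.
Step 2 — Transfer function: H(jω) = jωL/(R + jωL).
Step 3 — Numerator jωL = j·8.734; denominator R + jωL = 113 + j8.734.
Step 4 — H = 0.005938 + j0.07683.
Step 5 — Magnitude: |H| = 0.07706 (-22.3 dB); phase: φ = 85.6°.

|H| = 0.07706 (-22.3 dB), φ = 85.6°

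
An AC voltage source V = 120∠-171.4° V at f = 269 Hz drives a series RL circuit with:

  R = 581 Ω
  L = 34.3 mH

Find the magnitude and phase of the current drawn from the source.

Step 1 — Angular frequency: ω = 2π·f = 2π·269 = 1690 rad/s.
Step 2 — Component impedances:
  R: Z = R = 581 Ω
  L: Z = jωL = j·1690·0.0343 = 0 + j57.97 Ω
Step 3 — Series combination: Z_total = R + L = 581 + j57.97 Ω = 583.9∠5.7° Ω.
Step 4 — Source phasor: V = 120∠-171.4° V = -118.7 - j17.94 V.
Step 5 — Ohm's law: I = V / Z_total = (-118.7 - j17.94) / (581 + j57.97) = -0.2053 - j0.0104 A.
Step 6 — Convert to polar: |I| = 0.2055 A, ∠I = -177.1°.

I = 0.2055∠-177.1° A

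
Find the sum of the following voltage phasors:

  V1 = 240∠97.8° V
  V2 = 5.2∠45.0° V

Step 1 — Convert each phasor to rectangular form:
  V1 = 240·(cos(97.8°) + j·sin(97.8°)) = -32.57 + j237.8 V
  V2 = 5.2·(cos(45.0°) + j·sin(45.0°)) = 3.677 + j3.677 V
Step 2 — Sum components: V_total = -28.89 + j241.5 V.
Step 3 — Convert to polar: |V_total| = 243.2 V, ∠V_total = 96.8°.

V_total = 243.2∠96.8° V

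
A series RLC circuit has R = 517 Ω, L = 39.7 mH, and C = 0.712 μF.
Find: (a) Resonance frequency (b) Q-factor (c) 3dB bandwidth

Step 1 — Resonance condition Im(Z)=0 gives ω₀ = 1/√(LC).
Step 2 — ω₀ = 1/√(0.0397·7.12e-07) = 5948 rad/s.
Step 3 — f₀ = ω₀/(2π) = 946.6 Hz.
Step 4 — Series Q: Q = ω₀L/R = 5948·0.0397/517 = 0.4567.
Step 5 — 3dB bandwidth: Δω = ω₀/Q = 1.302e+04 rad/s; BW = Δω/(2π) = 2073 Hz.

(a) f₀ = 946.6 Hz  (b) Q = 0.4567  (c) BW = 2073 Hz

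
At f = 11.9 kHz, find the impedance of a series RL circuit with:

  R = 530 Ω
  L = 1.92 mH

Step 1 — Angular frequency: ω = 2π·f = 2π·1.19e+04 = 7.477e+04 rad/s.
Step 2 — Component impedances:
  R: Z = R = 530 Ω
  L: Z = jωL = j·7.477e+04·0.00192 = 0 + j143.6 Ω
Step 3 — Series combination: Z_total = R + L = 530 + j143.6 Ω = 549.1∠15.2° Ω.

Z = 530 + j143.6 Ω = 549.1∠15.2° Ω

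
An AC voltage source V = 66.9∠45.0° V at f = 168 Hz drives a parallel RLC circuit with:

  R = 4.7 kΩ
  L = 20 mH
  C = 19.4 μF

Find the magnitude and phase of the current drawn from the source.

Step 1 — Angular frequency: ω = 2π·f = 2π·168 = 1056 rad/s.
Step 2 — Component impedances:
  R: Z = R = 4700 Ω
  L: Z = jωL = j·1056·0.02 = 0 + j21.11 Ω
  C: Z = 1/(jωC) = -j/(ω·C) = 0 - j48.83 Ω
Step 3 — Parallel combination: 1/Z_total = 1/R + 1/L + 1/C; Z_total = 0.2942 + j37.19 Ω = 37.19∠89.5° Ω.
Step 4 — Source phasor: V = 66.9∠45.0° V = 47.31 + j47.31 V.
Step 5 — Ohm's law: I = V / Z_total = (47.31 + j47.31) / (0.2942 + j37.19) = 1.282 - j1.262 A.
Step 6 — Convert to polar: |I| = 1.799 A, ∠I = -44.5°.

I = 1.799∠-44.5° A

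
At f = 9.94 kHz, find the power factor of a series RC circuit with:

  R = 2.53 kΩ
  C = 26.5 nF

Step 1 — Angular frequency: ω = 2π·f = 2π·9940 = 6.245e+04 rad/s.
Step 2 — Component impedances:
  R: Z = R = 2530 Ω
  C: Z = 1/(jωC) = -j/(ω·C) = 0 - j604.2 Ω
Step 3 — Series combination: Z_total = R + C = 2530 - j604.2 Ω = 2601∠-13.4° Ω.
Step 4 — Power factor: PF = cos(φ) = Re(Z)/|Z| = 2530/2601.15 = 0.9726.
Step 5 — Type: Im(Z) = -604.2 ⇒ leading (phase φ = -13.4°).

PF = 0.9726 (leading, φ = -13.4°)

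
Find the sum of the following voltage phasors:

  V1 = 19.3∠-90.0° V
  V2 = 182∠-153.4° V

Step 1 — Convert each phasor to rectangular form:
  V1 = 19.3·(cos(-90.0°) + j·sin(-90.0°)) = 0 - j19.3 V
  V2 = 182·(cos(-153.4°) + j·sin(-153.4°)) = -162.7 - j81.49 V
Step 2 — Sum components: V_total = -162.7 - j100.8 V.
Step 3 — Convert to polar: |V_total| = 191.4 V, ∠V_total = -148.2°.

V_total = 191.4∠-148.2° V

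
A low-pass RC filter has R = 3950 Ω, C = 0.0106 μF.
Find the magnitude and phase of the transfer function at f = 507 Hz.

Step 1 — Angular frequency: ω = 2π·507 = 3186 rad/s.
Step 2 — Transfer function: H(jω) = 1/(1 + jωRC).
Step 3 — Denominator: 1 + jωRC = 1 + j·3186·3950·1.06e-08 = 1 + j0.1334.
Step 4 — H = 0.9825 - j0.131.
Step 5 — Magnitude: |H| = 0.9912 (-0.1 dB); phase: φ = -7.6°.

|H| = 0.9912 (-0.1 dB), φ = -7.6°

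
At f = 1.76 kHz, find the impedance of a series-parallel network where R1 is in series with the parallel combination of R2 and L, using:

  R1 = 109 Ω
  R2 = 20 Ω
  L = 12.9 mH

Step 1 — Angular frequency: ω = 2π·f = 2π·1760 = 1.106e+04 rad/s.
Step 2 — Component impedances:
  R1: Z = R = 109 Ω
  R2: Z = R = 20 Ω
  L: Z = jωL = j·1.106e+04·0.0129 = 0 + j142.7 Ω
Step 3 — Parallel branch: R2 || L = 1/(1/R2 + 1/L) = 19.61 + j2.75 Ω.
Step 4 — Series with R1: Z_total = R1 + (R2 || L) = 128.6 + j2.75 Ω = 128.6∠1.2° Ω.

Z = 128.6 + j2.75 Ω = 128.6∠1.2° Ω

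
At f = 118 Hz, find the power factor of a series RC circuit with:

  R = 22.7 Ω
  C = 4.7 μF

Step 1 — Angular frequency: ω = 2π·f = 2π·118 = 741.4 rad/s.
Step 2 — Component impedances:
  R: Z = R = 22.7 Ω
  C: Z = 1/(jωC) = -j/(ω·C) = 0 - j287 Ω
Step 3 — Series combination: Z_total = R + C = 22.7 - j287 Ω = 287.9∠-85.5° Ω.
Step 4 — Power factor: PF = cos(φ) = Re(Z)/|Z| = 22.7/287.87 = 0.07886.
Step 5 — Type: Im(Z) = -287 ⇒ leading (phase φ = -85.5°).

PF = 0.07886 (leading, φ = -85.5°)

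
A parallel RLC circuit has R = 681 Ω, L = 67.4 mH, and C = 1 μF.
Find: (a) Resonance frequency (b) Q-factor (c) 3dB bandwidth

Step 1 — Resonance: ω₀ = 1/√(LC) = 1/√(0.0674·1e-06) = 3852 rad/s.
Step 2 — f₀ = ω₀/(2π) = 613 Hz.
Step 3 — Parallel Q: Q = R/(ω₀L) = 681/(3852·0.0674) = 2.623.
Step 4 — Bandwidth: Δω = ω₀/Q = 1468 rad/s; BW = Δω/(2π) = 233.7 Hz.

(a) f₀ = 613 Hz  (b) Q = 2.623  (c) BW = 233.7 Hz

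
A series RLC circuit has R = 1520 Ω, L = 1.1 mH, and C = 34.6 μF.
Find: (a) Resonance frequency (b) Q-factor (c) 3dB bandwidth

Step 1 — Resonance condition Im(Z)=0 gives ω₀ = 1/√(LC).
Step 2 — ω₀ = 1/√(0.0011·3.46e-05) = 5126 rad/s.
Step 3 — f₀ = ω₀/(2π) = 815.8 Hz.
Step 4 — Series Q: Q = ω₀L/R = 5126·0.0011/1520 = 0.003709.
Step 5 — 3dB bandwidth: Δω = ω₀/Q = 1.382e+06 rad/s; BW = Δω/(2π) = 2.199e+05 Hz.

(a) f₀ = 815.8 Hz  (b) Q = 0.003709  (c) BW = 2.199e+05 Hz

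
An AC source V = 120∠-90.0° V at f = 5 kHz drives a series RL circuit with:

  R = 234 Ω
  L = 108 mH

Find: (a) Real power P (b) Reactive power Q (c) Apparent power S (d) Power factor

Step 1 — Angular frequency: ω = 2π·f = 2π·5000 = 3.142e+04 rad/s.
Step 2 — Component impedances:
  R: Z = R = 234 Ω
  L: Z = jωL = j·3.142e+04·0.108 = 0 + j3393 Ω
Step 3 — Series combination: Z_total = R + L = 234 + j3393 Ω = 3401∠86.1° Ω.
Step 4 — Source phasor: V = 120∠-90.0° V = 0 - j120 V.
Step 5 — Current: I = V / Z = -0.0352 - j0.002428 A = 0.03528∠-176.1° A.
Step 6 — Complex power: S = V·I* = 0.2913 + j4.224 VA.
Step 7 — Real power: P = Re(S) = 0.2913 W.
Step 8 — Reactive power: Q = Im(S) = 4.224 VAR.
Step 9 — Apparent power: |S| = 4.234 VA.
Step 10 — Power factor: PF = P/|S| = 0.0688 (lagging).

(a) P = 0.2913 W  (b) Q = 4.224 VAR  (c) S = 4.234 VA  (d) PF = 0.0688 (lagging)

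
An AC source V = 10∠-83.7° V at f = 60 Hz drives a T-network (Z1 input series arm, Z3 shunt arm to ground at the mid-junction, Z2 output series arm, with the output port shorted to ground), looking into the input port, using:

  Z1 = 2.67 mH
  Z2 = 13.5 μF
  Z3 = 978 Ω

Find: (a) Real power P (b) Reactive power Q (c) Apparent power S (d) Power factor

Step 1 — Angular frequency: ω = 2π·f = 2π·60 = 377 rad/s.
Step 2 — Component impedances:
  Z1: Z = jωL = j·377·0.00267 = 0 + j1.007 Ω
  Z2: Z = 1/(jωC) = -j/(ω·C) = 0 - j196.5 Ω
  Z3: Z = R = 978 Ω
Step 3 — With the output port shorted to ground, the output series arm Z2 runs from the junction to ground; the shunt arm Z3 also runs from the junction to ground. They appear in parallel: Z3 || Z2 = 37.94 - j188.9 Ω.
Step 4 — Series with input arm Z1: Z_in = Z1 + (Z3 || Z2) = 37.94 - j187.9 Ω = 191.7∠-78.6° Ω.
Step 5 — Source phasor: V = 10∠-83.7° V = 1.097 - j9.94 V.
Step 6 — Current: I = V / Z = 0.05197 - j0.004656 A = 0.05218∠-5.1° A.
Step 7 — Complex power: S = V·I* = 0.1033 - j0.5115 VA.
Step 8 — Real power: P = Re(S) = 0.1033 W.
Step 9 — Reactive power: Q = Im(S) = -0.5115 VAR.
Step 10 — Apparent power: |S| = 0.5218 VA.
Step 11 — Power factor: PF = P/|S| = 0.198 (leading).

(a) P = 0.1033 W  (b) Q = -0.5115 VAR  (c) S = 0.5218 VA  (d) PF = 0.198 (leading)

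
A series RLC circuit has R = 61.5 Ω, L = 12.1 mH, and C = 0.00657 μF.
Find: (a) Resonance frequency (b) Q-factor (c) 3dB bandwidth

Step 1 — Resonance: ω₀ = 1/√(LC) = 1/√(0.0121·6.57e-09) = 1.122e+05 rad/s.
Step 2 — f₀ = ω₀/(2π) = 1.785e+04 Hz.
Step 3 — Series Q: Q = ω₀L/R = 1.122e+05·0.0121/61.5 = 22.07.
Step 4 — Bandwidth: Δω = ω₀/Q = 5083 rad/s; BW = Δω/(2π) = 808.9 Hz.

(a) f₀ = 1.785e+04 Hz  (b) Q = 22.07  (c) BW = 808.9 Hz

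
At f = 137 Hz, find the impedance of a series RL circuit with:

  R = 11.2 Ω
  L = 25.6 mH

Step 1 — Angular frequency: ω = 2π·f = 2π·137 = 860.8 rad/s.
Step 2 — Component impedances:
  R: Z = R = 11.2 Ω
  L: Z = jωL = j·860.8·0.0256 = 0 + j22.04 Ω
Step 3 — Series combination: Z_total = R + L = 11.2 + j22.04 Ω = 24.72∠63.1° Ω.

Z = 11.2 + j22.04 Ω = 24.72∠63.1° Ω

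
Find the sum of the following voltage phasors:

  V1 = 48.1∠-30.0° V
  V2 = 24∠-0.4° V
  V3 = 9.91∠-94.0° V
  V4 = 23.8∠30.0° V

Step 1 — Convert each phasor to rectangular form:
  V1 = 48.1·(cos(-30.0°) + j·sin(-30.0°)) = 41.66 - j24.05 V
  V2 = 24·(cos(-0.4°) + j·sin(-0.4°)) = 24 - j0.1676 V
  V3 = 9.91·(cos(-94.0°) + j·sin(-94.0°)) = -0.6913 - j9.886 V
  V4 = 23.8·(cos(30.0°) + j·sin(30.0°)) = 20.61 + j11.9 V
Step 2 — Sum components: V_total = 85.58 - j22.2 V.
Step 3 — Convert to polar: |V_total| = 88.41 V, ∠V_total = -14.5°.

V_total = 88.41∠-14.5° V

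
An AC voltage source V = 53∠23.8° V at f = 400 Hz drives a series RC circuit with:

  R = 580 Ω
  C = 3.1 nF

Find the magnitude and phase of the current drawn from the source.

Step 1 — Angular frequency: ω = 2π·f = 2π·400 = 2513 rad/s.
Step 2 — Component impedances:
  R: Z = R = 580 Ω
  C: Z = 1/(jωC) = -j/(ω·C) = 0 - j1.284e+05 Ω
Step 3 — Series combination: Z_total = R + C = 580 - j1.284e+05 Ω = 1.284e+05∠-89.7° Ω.
Step 4 — Source phasor: V = 53∠23.8° V = 48.49 + j21.39 V.
Step 5 — Ohm's law: I = V / Z_total = (48.49 + j21.39) / (580 - j1.284e+05) = -0.0001649 + j0.0003786 A.
Step 6 — Convert to polar: |I| = 0.0004129 A, ∠I = 113.5°.

I = 0.0004129∠113.5° A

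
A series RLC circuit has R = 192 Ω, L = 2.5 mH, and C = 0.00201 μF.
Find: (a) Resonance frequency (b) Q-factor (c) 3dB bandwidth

Step 1 — Resonance condition Im(Z)=0 gives ω₀ = 1/√(LC).
Step 2 — ω₀ = 1/√(0.0025·2.01e-09) = 4.461e+05 rad/s.
Step 3 — f₀ = ω₀/(2π) = 7.1e+04 Hz.
Step 4 — Series Q: Q = ω₀L/R = 4.461e+05·0.0025/192 = 5.809.
Step 5 — 3dB bandwidth: Δω = ω₀/Q = 7.68e+04 rad/s; BW = Δω/(2π) = 1.222e+04 Hz.

(a) f₀ = 7.1e+04 Hz  (b) Q = 5.809  (c) BW = 1.222e+04 Hz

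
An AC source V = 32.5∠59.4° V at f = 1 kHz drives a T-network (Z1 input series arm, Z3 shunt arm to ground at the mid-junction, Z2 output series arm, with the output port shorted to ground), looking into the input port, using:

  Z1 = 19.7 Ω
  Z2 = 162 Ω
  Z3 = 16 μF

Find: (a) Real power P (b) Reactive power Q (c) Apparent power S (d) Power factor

Step 1 — Angular frequency: ω = 2π·f = 2π·1000 = 6283 rad/s.
Step 2 — Component impedances:
  Z1: Z = R = 19.7 Ω
  Z2: Z = R = 162 Ω
  Z3: Z = 1/(jωC) = -j/(ω·C) = 0 - j9.947 Ω
Step 3 — With the output port shorted to ground, the output series arm Z2 runs from the junction to ground; the shunt arm Z3 also runs from the junction to ground. They appear in parallel: Z3 || Z2 = 0.6085 - j9.91 Ω.
Step 4 — Series with input arm Z1: Z_in = Z1 + (Z3 || Z2) = 20.31 - j9.91 Ω = 22.6∠-26.0° Ω.
Step 5 — Source phasor: V = 32.5∠59.4° V = 16.54 + j27.97 V.
Step 6 — Current: I = V / Z = 0.1151 + j1.434 A = 1.438∠85.4° A.
Step 7 — Complex power: S = V·I* = 42.01 - j20.5 VA.
Step 8 — Real power: P = Re(S) = 42.01 W.
Step 9 — Reactive power: Q = Im(S) = -20.5 VAR.
Step 10 — Apparent power: |S| = 46.74 VA.
Step 11 — Power factor: PF = P/|S| = 0.8987 (leading).

(a) P = 42.01 W  (b) Q = -20.5 VAR  (c) S = 46.74 VA  (d) PF = 0.8987 (leading)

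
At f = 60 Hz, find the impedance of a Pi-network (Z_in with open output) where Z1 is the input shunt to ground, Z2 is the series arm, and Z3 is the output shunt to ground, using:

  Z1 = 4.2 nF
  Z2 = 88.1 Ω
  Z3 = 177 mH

Step 1 — Angular frequency: ω = 2π·f = 2π·60 = 377 rad/s.
Step 2 — Component impedances:
  Z1: Z = 1/(jωC) = -j/(ω·C) = 0 - j6.316e+05 Ω
  Z2: Z = R = 88.1 Ω
  Z3: Z = jωL = j·377·0.177 = 0 + j66.73 Ω
Step 3 — With open output, the series arm Z2 and the output shunt Z3 appear in series to ground: Z2 + Z3 = 88.1 + j66.73 Ω.
Step 4 — Parallel with input shunt Z1: Z_in = Z1 || (Z2 + Z3) = 88.12 + j66.72 Ω = 110.5∠37.1° Ω.

Z = 88.12 + j66.72 Ω = 110.5∠37.1° Ω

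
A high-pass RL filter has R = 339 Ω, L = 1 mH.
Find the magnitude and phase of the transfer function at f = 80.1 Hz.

Step 1 — Angular frequency: ω = 2π·80.1 = 503.3 rad/s.
Step 2 — Transfer function: H(jω) = jωL/(R + jωL).
Step 3 — Numerator jωL = j·0.5033; denominator R + jωL = 339 + j0.5033.
Step 4 — H = 2.204e-06 + j0.001485.
Step 5 — Magnitude: |H| = 0.001485 (-56.6 dB); phase: φ = 89.9°.

|H| = 0.001485 (-56.6 dB), φ = 89.9°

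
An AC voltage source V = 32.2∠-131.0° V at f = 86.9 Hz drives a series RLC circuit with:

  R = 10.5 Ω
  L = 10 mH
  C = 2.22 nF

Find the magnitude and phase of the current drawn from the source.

Step 1 — Angular frequency: ω = 2π·f = 2π·86.9 = 546 rad/s.
Step 2 — Component impedances:
  R: Z = R = 10.5 Ω
  L: Z = jωL = j·546·0.01 = 0 + j5.46 Ω
  C: Z = 1/(jωC) = -j/(ω·C) = 0 - j8.25e+05 Ω
Step 3 — Series combination: Z_total = R + L + C = 10.5 - j8.25e+05 Ω = 8.25e+05∠-90.0° Ω.
Step 4 — Source phasor: V = 32.2∠-131.0° V = -21.13 - j24.3 V.
Step 5 — Ohm's law: I = V / Z_total = (-21.13 - j24.3) / (10.5 - j8.25e+05) = 2.946e-05 - j2.561e-05 A.
Step 6 — Convert to polar: |I| = 3.903e-05 A, ∠I = -41.0°.

I = 3.903e-05∠-41.0° A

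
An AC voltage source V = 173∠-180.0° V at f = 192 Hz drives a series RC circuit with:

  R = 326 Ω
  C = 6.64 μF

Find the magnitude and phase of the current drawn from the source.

Step 1 — Angular frequency: ω = 2π·f = 2π·192 = 1206 rad/s.
Step 2 — Component impedances:
  R: Z = R = 326 Ω
  C: Z = 1/(jωC) = -j/(ω·C) = 0 - j124.8 Ω
Step 3 — Series combination: Z_total = R + C = 326 - j124.8 Ω = 349.1∠-21.0° Ω.
Step 4 — Source phasor: V = 173∠-180.0° V = -173 V.
Step 5 — Ohm's law: I = V / Z_total = (-173) / (326 - j124.8) = -0.4628 - j0.1772 A.
Step 6 — Convert to polar: |I| = 0.4956 A, ∠I = -159.0°.

I = 0.4956∠-159.0° A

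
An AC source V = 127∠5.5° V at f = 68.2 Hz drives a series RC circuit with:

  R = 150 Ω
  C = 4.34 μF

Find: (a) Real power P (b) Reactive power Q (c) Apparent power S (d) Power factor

Step 1 — Angular frequency: ω = 2π·f = 2π·68.2 = 428.5 rad/s.
Step 2 — Component impedances:
  R: Z = R = 150 Ω
  C: Z = 1/(jωC) = -j/(ω·C) = 0 - j537.7 Ω
Step 3 — Series combination: Z_total = R + C = 150 - j537.7 Ω = 558.2∠-74.4° Ω.
Step 4 — Source phasor: V = 127∠5.5° V = 126.4 + j12.17 V.
Step 5 — Current: I = V / Z = 0.03985 + j0.224 A = 0.2275∠79.9° A.
Step 6 — Complex power: S = V·I* = 7.764 - j27.83 VA.
Step 7 — Real power: P = Re(S) = 7.764 W.
Step 8 — Reactive power: Q = Im(S) = -27.83 VAR.
Step 9 — Apparent power: |S| = 28.89 VA.
Step 10 — Power factor: PF = P/|S| = 0.2687 (leading).

(a) P = 7.764 W  (b) Q = -27.83 VAR  (c) S = 28.89 VA  (d) PF = 0.2687 (leading)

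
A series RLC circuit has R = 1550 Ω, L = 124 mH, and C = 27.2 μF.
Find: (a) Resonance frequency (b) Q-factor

Step 1 — Resonance condition Im(Z)=0 gives ω₀ = 1/√(LC).
Step 2 — ω₀ = 1/√(0.124·2.72e-05) = 544.5 rad/s.
Step 3 — f₀ = ω₀/(2π) = 86.66 Hz.
Step 4 — Series Q: Q = ω₀L/R = 544.5·0.124/1550 = 0.04356.

(a) f₀ = 86.66 Hz  (b) Q = 0.04356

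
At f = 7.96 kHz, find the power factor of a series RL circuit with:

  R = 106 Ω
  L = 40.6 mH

Step 1 — Angular frequency: ω = 2π·f = 2π·7960 = 5.001e+04 rad/s.
Step 2 — Component impedances:
  R: Z = R = 106 Ω
  L: Z = jωL = j·5.001e+04·0.0406 = 0 + j2031 Ω
Step 3 — Series combination: Z_total = R + L = 106 + j2031 Ω = 2033∠87.0° Ω.
Step 4 — Power factor: PF = cos(φ) = Re(Z)/|Z| = 106/2033.3 = 0.05213.
Step 5 — Type: Im(Z) = 2031 ⇒ lagging (phase φ = 87.0°).

PF = 0.05213 (lagging, φ = 87.0°)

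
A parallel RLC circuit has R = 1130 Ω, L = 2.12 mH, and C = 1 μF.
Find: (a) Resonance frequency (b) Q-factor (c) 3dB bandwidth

Step 1 — Resonance: ω₀ = 1/√(LC) = 1/√(0.00212·1e-06) = 2.172e+04 rad/s.
Step 2 — f₀ = ω₀/(2π) = 3457 Hz.
Step 3 — Parallel Q: Q = R/(ω₀L) = 1130/(2.172e+04·0.00212) = 24.54.
Step 4 — Bandwidth: Δω = ω₀/Q = 885 rad/s; BW = Δω/(2π) = 140.8 Hz.

(a) f₀ = 3457 Hz  (b) Q = 24.54  (c) BW = 140.8 Hz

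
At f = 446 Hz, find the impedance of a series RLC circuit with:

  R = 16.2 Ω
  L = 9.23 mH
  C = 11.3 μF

Step 1 — Angular frequency: ω = 2π·f = 2π·446 = 2802 rad/s.
Step 2 — Component impedances:
  R: Z = R = 16.2 Ω
  L: Z = jωL = j·2802·0.00923 = 0 + j25.87 Ω
  C: Z = 1/(jωC) = -j/(ω·C) = 0 - j31.58 Ω
Step 3 — Series combination: Z_total = R + L + C = 16.2 - j5.714 Ω = 17.18∠-19.4° Ω.

Z = 16.2 - j5.714 Ω = 17.18∠-19.4° Ω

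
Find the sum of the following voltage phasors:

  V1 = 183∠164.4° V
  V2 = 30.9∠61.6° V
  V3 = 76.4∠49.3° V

Step 1 — Convert each phasor to rectangular form:
  V1 = 183·(cos(164.4°) + j·sin(164.4°)) = -176.3 + j49.21 V
  V2 = 30.9·(cos(61.6°) + j·sin(61.6°)) = 14.7 + j27.18 V
  V3 = 76.4·(cos(49.3°) + j·sin(49.3°)) = 49.82 + j57.92 V
Step 2 — Sum components: V_total = -111.7 + j134.3 V.
Step 3 — Convert to polar: |V_total| = 174.7 V, ∠V_total = 129.8°.

V_total = 174.7∠129.8° V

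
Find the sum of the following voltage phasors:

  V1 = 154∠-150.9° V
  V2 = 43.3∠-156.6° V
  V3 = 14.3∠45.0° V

Step 1 — Convert each phasor to rectangular form:
  V1 = 154·(cos(-150.9°) + j·sin(-150.9°)) = -134.6 - j74.9 V
  V2 = 43.3·(cos(-156.6°) + j·sin(-156.6°)) = -39.74 - j17.2 V
  V3 = 14.3·(cos(45.0°) + j·sin(45.0°)) = 10.11 + j10.11 V
Step 2 — Sum components: V_total = -164.2 - j81.98 V.
Step 3 — Convert to polar: |V_total| = 183.5 V, ∠V_total = -153.5°.

V_total = 183.5∠-153.5° V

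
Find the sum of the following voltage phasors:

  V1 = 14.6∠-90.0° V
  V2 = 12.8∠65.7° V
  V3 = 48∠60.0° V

Step 1 — Convert each phasor to rectangular form:
  V1 = 14.6·(cos(-90.0°) + j·sin(-90.0°)) = 0 - j14.6 V
  V2 = 12.8·(cos(65.7°) + j·sin(65.7°)) = 5.267 + j11.67 V
  V3 = 48·(cos(60.0°) + j·sin(60.0°)) = 24 + j41.57 V
Step 2 — Sum components: V_total = 29.27 + j38.64 V.
Step 3 — Convert to polar: |V_total| = 48.47 V, ∠V_total = 52.9°.

V_total = 48.47∠52.9° V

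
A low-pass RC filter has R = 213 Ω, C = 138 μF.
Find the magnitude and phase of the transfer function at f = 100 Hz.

Step 1 — Angular frequency: ω = 2π·100 = 628.3 rad/s.
Step 2 — Transfer function: H(jω) = 1/(1 + jωRC).
Step 3 — Denominator: 1 + jωRC = 1 + j·628.3·213·0.000138 = 1 + j18.47.
Step 4 — H = 0.002923 - j0.05399.
Step 5 — Magnitude: |H| = 0.05407 (-25.3 dB); phase: φ = -86.9°.

|H| = 0.05407 (-25.3 dB), φ = -86.9°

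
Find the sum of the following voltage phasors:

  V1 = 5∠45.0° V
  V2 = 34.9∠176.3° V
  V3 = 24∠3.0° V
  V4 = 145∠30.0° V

Step 1 — Convert each phasor to rectangular form:
  V1 = 5·(cos(45.0°) + j·sin(45.0°)) = 3.536 + j3.536 V
  V2 = 34.9·(cos(176.3°) + j·sin(176.3°)) = -34.83 + j2.252 V
  V3 = 24·(cos(3.0°) + j·sin(3.0°)) = 23.97 + j1.256 V
  V4 = 145·(cos(30.0°) + j·sin(30.0°)) = 125.6 + j72.5 V
Step 2 — Sum components: V_total = 118.2 + j79.54 V.
Step 3 — Convert to polar: |V_total| = 142.5 V, ∠V_total = 33.9°.

V_total = 142.5∠33.9° V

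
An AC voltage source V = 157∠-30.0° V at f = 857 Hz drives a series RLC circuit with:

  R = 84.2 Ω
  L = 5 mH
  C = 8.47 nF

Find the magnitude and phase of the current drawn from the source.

Step 1 — Angular frequency: ω = 2π·f = 2π·857 = 5385 rad/s.
Step 2 — Component impedances:
  R: Z = R = 84.2 Ω
  L: Z = jωL = j·5385·0.005 = 0 + j26.92 Ω
  C: Z = 1/(jωC) = -j/(ω·C) = 0 - j2.193e+04 Ω
Step 3 — Series combination: Z_total = R + L + C = 84.2 - j2.19e+04 Ω = 2.19e+04∠-89.8° Ω.
Step 4 — Source phasor: V = 157∠-30.0° V = 136 - j78.5 V.
Step 5 — Ohm's law: I = V / Z_total = (136 - j78.5) / (84.2 - j2.19e+04) = 0.003608 + j0.006195 A.
Step 6 — Convert to polar: |I| = 0.007169 A, ∠I = 59.8°.

I = 0.007169∠59.8° A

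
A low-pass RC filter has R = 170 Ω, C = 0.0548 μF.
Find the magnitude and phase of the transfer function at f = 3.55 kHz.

Step 1 — Angular frequency: ω = 2π·3550 = 2.231e+04 rad/s.
Step 2 — Transfer function: H(jω) = 1/(1 + jωRC).
Step 3 — Denominator: 1 + jωRC = 1 + j·2.231e+04·170·5.48e-08 = 1 + j0.2078.
Step 4 — H = 0.9586 - j0.1992.
Step 5 — Magnitude: |H| = 0.9791 (-0.2 dB); phase: φ = -11.7°.

|H| = 0.9791 (-0.2 dB), φ = -11.7°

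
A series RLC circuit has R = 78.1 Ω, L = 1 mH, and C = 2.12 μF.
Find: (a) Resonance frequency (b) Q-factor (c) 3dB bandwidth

Step 1 — Resonance: ω₀ = 1/√(LC) = 1/√(0.001·2.12e-06) = 2.172e+04 rad/s.
Step 2 — f₀ = ω₀/(2π) = 3457 Hz.
Step 3 — Series Q: Q = ω₀L/R = 2.172e+04·0.001/78.1 = 0.2781.
Step 4 — Bandwidth: Δω = ω₀/Q = 7.81e+04 rad/s; BW = Δω/(2π) = 1.243e+04 Hz.

(a) f₀ = 3457 Hz  (b) Q = 0.2781  (c) BW = 1.243e+04 Hz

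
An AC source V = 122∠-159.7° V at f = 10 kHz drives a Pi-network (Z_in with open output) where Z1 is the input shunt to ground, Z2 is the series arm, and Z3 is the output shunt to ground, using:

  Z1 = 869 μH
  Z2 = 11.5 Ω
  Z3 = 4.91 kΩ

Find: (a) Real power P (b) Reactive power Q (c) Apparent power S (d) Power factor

Step 1 — Angular frequency: ω = 2π·f = 2π·1e+04 = 6.283e+04 rad/s.
Step 2 — Component impedances:
  Z1: Z = jωL = j·6.283e+04·0.000869 = 0 + j54.6 Ω
  Z2: Z = R = 11.5 Ω
  Z3: Z = R = 4910 Ω
Step 3 — With open output, the series arm Z2 and the output shunt Z3 appear in series to ground: Z2 + Z3 = 4922 Ω.
Step 4 — Parallel with input shunt Z1: Z_in = Z1 || (Z2 + Z3) = 0.6057 + j54.59 Ω = 54.6∠89.4° Ω.
Step 5 — Source phasor: V = 122∠-159.7° V = -114.4 - j42.33 V.
Step 6 — Current: I = V / Z = -0.7984 + j2.087 A = 2.235∠110.9° A.
Step 7 — Complex power: S = V·I* = 3.024 + j272.6 VA.
Step 8 — Real power: P = Re(S) = 3.024 W.
Step 9 — Reactive power: Q = Im(S) = 272.6 VAR.
Step 10 — Apparent power: |S| = 272.6 VA.
Step 11 — Power factor: PF = P/|S| = 0.01109 (lagging).

(a) P = 3.024 W  (b) Q = 272.6 VAR  (c) S = 272.6 VA  (d) PF = 0.01109 (lagging)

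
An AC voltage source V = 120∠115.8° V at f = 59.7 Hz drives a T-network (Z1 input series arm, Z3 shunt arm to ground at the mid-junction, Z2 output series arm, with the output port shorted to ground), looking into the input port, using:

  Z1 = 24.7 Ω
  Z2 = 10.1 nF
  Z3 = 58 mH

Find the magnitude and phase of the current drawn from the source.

Step 1 — Angular frequency: ω = 2π·f = 2π·59.7 = 375.1 rad/s.
Step 2 — Component impedances:
  Z1: Z = R = 24.7 Ω
  Z2: Z = 1/(jωC) = -j/(ω·C) = 0 - j2.64e+05 Ω
  Z3: Z = jωL = j·375.1·0.058 = 0 + j21.76 Ω
Step 3 — With the output port shorted to ground, the output series arm Z2 runs from the junction to ground; the shunt arm Z3 also runs from the junction to ground. They appear in parallel: Z3 || Z2 = 0 + j21.76 Ω.
Step 4 — Series with input arm Z1: Z_in = Z1 + (Z3 || Z2) = 24.7 + j21.76 Ω = 32.92∠41.4° Ω.
Step 5 — Source phasor: V = 120∠115.8° V = -52.23 + j108 V.
Step 6 — Ohm's law: I = V / Z_total = (-52.23 + j108) / (24.7 + j21.76) = 0.9789 + j3.512 A.
Step 7 — Convert to polar: |I| = 3.646 A, ∠I = 74.4°.

I = 3.646∠74.4° A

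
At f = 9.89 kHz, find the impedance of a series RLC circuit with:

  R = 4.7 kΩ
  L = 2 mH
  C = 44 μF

Step 1 — Angular frequency: ω = 2π·f = 2π·9890 = 6.214e+04 rad/s.
Step 2 — Component impedances:
  R: Z = R = 4700 Ω
  L: Z = jωL = j·6.214e+04·0.002 = 0 + j124.3 Ω
  C: Z = 1/(jωC) = -j/(ω·C) = 0 - j0.3657 Ω
Step 3 — Series combination: Z_total = R + L + C = 4700 + j123.9 Ω = 4702∠1.5° Ω.

Z = 4700 + j123.9 Ω = 4702∠1.5° Ω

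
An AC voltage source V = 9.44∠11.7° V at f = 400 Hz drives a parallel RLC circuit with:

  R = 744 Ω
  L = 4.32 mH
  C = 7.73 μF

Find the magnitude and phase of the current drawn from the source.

Step 1 — Angular frequency: ω = 2π·f = 2π·400 = 2513 rad/s.
Step 2 — Component impedances:
  R: Z = R = 744 Ω
  L: Z = jωL = j·2513·0.00432 = 0 + j10.86 Ω
  C: Z = 1/(jωC) = -j/(ω·C) = 0 - j51.47 Ω
Step 3 — Parallel combination: 1/Z_total = 1/R + 1/L + 1/C; Z_total = 0.2544 + j13.76 Ω = 13.76∠88.9° Ω.
Step 4 — Source phasor: V = 9.44∠11.7° V = 9.244 + j1.914 V.
Step 5 — Ohm's law: I = V / Z_total = (9.244 + j1.914) / (0.2544 + j13.76) = 0.1515 - j0.6692 A.
Step 6 — Convert to polar: |I| = 0.6862 A, ∠I = -77.2°.

I = 0.6862∠-77.2° A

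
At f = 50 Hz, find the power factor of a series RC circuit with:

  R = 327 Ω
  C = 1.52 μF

Step 1 — Angular frequency: ω = 2π·f = 2π·50 = 314.2 rad/s.
Step 2 — Component impedances:
  R: Z = R = 327 Ω
  C: Z = 1/(jωC) = -j/(ω·C) = 0 - j2094 Ω
Step 3 — Series combination: Z_total = R + C = 327 - j2094 Ω = 2120∠-81.1° Ω.
Step 4 — Power factor: PF = cos(φ) = Re(Z)/|Z| = 327/2119.5 = 0.1543.
Step 5 — Type: Im(Z) = -2094 ⇒ leading (phase φ = -81.1°).

PF = 0.1543 (leading, φ = -81.1°)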